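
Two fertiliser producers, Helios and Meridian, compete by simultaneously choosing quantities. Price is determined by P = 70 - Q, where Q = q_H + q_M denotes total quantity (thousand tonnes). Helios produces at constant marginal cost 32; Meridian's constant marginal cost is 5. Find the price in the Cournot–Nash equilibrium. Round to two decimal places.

Helios's profit: π_H = (70 - Q)q_H - (32q_H). Setting ∂π_H/∂q_H = 0: 38 - 2q_H - (q_M) = 0.
Meridian's first-order condition: 65 - 2q_M - (q_H) = 0.
So q_H = (38 - q_M)/2 and q_M = (65 - q_H)/2.
Substituting one into the other gives q_H = 11/3 and q_M = 92/3.
Total output Q = 103/3, so price P = 70 - 103/3 = 107/3.

35.67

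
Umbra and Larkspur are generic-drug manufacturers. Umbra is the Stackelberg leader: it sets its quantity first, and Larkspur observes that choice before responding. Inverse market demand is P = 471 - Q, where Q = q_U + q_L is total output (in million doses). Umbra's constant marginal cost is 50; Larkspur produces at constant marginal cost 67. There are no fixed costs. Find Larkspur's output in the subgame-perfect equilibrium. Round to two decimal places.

92.50

Solve by backward induction. Given q_U, the follower Larkspur maximises π_L = (471 - q_U - q_L)q_L - 67q_L.
Setting the follower's marginal profit to zero, 404 - q_U - 2q_L = 0, i.e. q_L = (404 - q_U)/2.
Umbra substitutes q_L(q_U) into its own profit: π_U = q_U(471 - q_U - (404 - q_U)/2) - 50q_U = (269 - (1/2)q_U)q_U - 50q_U.
Leader FOC: 219 - q_U = 0, so q_U = 219.
Then q_L = (404 - 219)/2 = 185/2.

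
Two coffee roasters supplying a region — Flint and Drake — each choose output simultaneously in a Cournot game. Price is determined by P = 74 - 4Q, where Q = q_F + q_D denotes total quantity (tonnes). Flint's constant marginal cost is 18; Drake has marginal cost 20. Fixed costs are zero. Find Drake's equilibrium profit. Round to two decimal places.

Flint's profit: π_F = (74 - 4Q)q_F - (18q_F). Setting ∂π_F/∂q_F = 0: 56 - 8q_F - 4(q_D) = 0.
Drake's profit: π_D = (74 - 4Q)q_D - (20q_D). Setting ∂π_D/∂q_D = 0: 54 - 8q_D - 4(q_F) = 0.
Best responses: q_F = (56 - 4q_D)/8, q_D = (54 - 4q_F)/8.
Substituting one into the other gives q_F = 29/6 and q_D = 13/3.
Price P = 74 - 4·(55/6) = 112/3.
Drake's profit: (112/3 - 20)·(13/3) = 676/9.

75.11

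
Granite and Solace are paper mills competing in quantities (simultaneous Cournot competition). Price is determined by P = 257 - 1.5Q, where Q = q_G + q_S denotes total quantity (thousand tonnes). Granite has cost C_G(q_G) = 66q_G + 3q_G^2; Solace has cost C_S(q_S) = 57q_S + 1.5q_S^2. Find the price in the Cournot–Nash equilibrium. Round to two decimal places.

Granite's profit: π_G = (257 - 1.5Q)q_G - (66q_G + 3q_G²). Setting ∂π_G/∂q_G = 0: 191 - 9q_G - (3/2)(q_S) = 0.
Solace's first-order condition: 200 - 6q_S - (3/2)(q_G) = 0.
So q_G = (191 - (3/2)q_S)/9 and q_S = (200 - (3/2)q_G)/6.
Substituting one into the other gives q_G = 376/23 and q_S = 29.2464.
Total output Q = 45.5942, so price P = 257 - (3/2)·45.5942 = 188.6087.

188.61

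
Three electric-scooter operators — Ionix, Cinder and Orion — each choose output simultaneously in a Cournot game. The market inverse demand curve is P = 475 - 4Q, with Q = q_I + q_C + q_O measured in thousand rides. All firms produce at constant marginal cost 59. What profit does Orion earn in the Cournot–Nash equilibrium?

2704

A representative firm's profit is π_i = q_i(475 - 4Q) - 59q_i.
First-order condition (treating rivals' output as given): 416 - 8q_i - 4·Σ_{j≠i} q_j = 0.
With identical firms every q_j equals q_i, so Σ_{j≠i} q_j = 2q_i and 416 = 16q_i, giving q_i = 26.
Price P = 475 - 4·78 = 163.
Orion's profit: (163 - 59)·26 = 2704.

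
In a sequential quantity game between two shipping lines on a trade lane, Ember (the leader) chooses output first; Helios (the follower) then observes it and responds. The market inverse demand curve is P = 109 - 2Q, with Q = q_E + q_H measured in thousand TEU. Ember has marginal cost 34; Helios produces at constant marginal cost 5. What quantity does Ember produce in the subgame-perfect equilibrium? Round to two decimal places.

11.50

The follower Helios best-responds to any q_E: π_H = (109 - 2Q)q_H - 5q_H.
Follower FOC: 104 - 2q_E - 4q_H = 0, so q_H(q_E) = (104 - 2q_E)/4.
The leader anticipates this reaction. Substituting into P = 109 - 2Q gives P = 57 - q_E, so π_E = (57 - q_E)q_E - 34q_E.
The leader's first-order condition 23 - 2q_E = 0 yields q_E = 23/2.
Then q_H = (104 - 2·(23/2))/4 = 81/4.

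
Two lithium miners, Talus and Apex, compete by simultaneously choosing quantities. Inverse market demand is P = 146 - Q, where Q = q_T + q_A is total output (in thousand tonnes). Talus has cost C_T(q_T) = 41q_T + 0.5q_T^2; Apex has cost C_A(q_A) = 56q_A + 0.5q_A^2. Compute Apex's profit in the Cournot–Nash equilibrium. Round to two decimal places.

638.09

Talus's profit: π_T = (146 - Q)q_T - (41q_T + (1/2)q_T²). Setting ∂π_T/∂q_T = 0: 105 - 3q_T - (q_A) = 0.
Apex's first-order condition: 90 - 3q_A - (q_T) = 0.
So q_T = (105 - q_A)/3 and q_A = (90 - q_T)/3.
Solving the pair: q_T = 225/8, q_A = 165/8.
Price P = 146 - 195/4 = 389/4.
Apex's profit: (389/4)·(165/8) - 56·(165/8) - (1/2)(165/8)² = 638.0859.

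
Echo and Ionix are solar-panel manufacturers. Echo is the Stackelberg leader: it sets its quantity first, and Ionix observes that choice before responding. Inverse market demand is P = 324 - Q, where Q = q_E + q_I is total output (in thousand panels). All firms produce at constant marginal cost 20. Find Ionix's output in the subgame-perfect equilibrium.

76

Solve by backward induction. Given q_E, the follower Ionix maximises π_I = (324 - q_E - q_I)q_I - 20q_I.
Setting the follower's marginal profit to zero, 304 - q_E - 2q_I = 0, i.e. q_I = (304 - q_E)/2.
The leader anticipates this reaction. Substituting into P = 324 - Q gives P = 172 - (1/2)q_E, so π_E = (172 - (1/2)q_E)q_E - 20q_E.
The leader's first-order condition 152 - q_E = 0 yields q_E = 152.
Then q_I = (304 - 152)/2 = 76.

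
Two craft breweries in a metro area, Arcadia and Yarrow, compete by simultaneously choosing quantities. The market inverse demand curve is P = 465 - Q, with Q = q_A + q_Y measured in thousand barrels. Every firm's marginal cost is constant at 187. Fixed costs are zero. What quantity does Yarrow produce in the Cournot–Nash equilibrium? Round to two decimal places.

92.67

A representative firm's profit is π_i = q_i(465 - Q) - 187q_i.
First-order condition (treating rivals' output as given): 278 - 2q_i - q_j = 0.
With identical firms every q_j equals q_i, so q_j = q_i and 278 = 3q_i, giving q_i = 278/3.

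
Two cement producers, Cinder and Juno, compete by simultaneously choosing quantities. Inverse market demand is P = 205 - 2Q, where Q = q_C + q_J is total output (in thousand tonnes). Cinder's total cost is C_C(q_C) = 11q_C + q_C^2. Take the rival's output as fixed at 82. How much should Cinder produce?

With the rival's output fixed at 82, Cinder's profit is π_C = (205 - 2·82 - 2q_C)q_C - (11q_C + q_C²) = (41 - 2q_C)q_C - (11q_C + q_C²).
∂π_C/∂q_C = 30 - 6q_C = 0, so q_C = 5.

5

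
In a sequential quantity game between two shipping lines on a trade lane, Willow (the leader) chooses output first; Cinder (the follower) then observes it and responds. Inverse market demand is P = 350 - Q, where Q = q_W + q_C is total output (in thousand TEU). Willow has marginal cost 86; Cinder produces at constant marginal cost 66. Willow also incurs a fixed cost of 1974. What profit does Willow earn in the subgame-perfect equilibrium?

5468

The follower Cinder best-responds to any q_W: π_C = (350 - Q)q_C - 66q_C.
Follower FOC: 284 - q_W - 2q_C = 0, so q_C(q_W) = (284 - q_W)/2.
The leader anticipates this reaction. Substituting into P = 350 - Q gives P = 208 - (1/2)q_W, so π_W = (208 - (1/2)q_W)q_W - 86q_W.
The leader's first-order condition 122 - q_W = 0 yields q_W = 122.
Then q_C = (284 - 122)/2 = 81.
Price P = 350 - 203 = 147.
Willow's profit: (147 - 86)·122 - 1974 = 5468.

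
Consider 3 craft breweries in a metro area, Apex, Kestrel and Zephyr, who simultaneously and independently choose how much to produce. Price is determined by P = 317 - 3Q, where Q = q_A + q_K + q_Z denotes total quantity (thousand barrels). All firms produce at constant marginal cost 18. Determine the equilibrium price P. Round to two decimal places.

Each firm earns π_i = (317 - 3Q)q_i - 18q_i.
Setting ∂π_i/∂q_i = 0 with rivals' quantities fixed: 299 - 6q_i - 3·Σ_{j≠i} q_j = 0.
With identical firms every q_j equals q_i, so Σ_{j≠i} q_j = 2q_i and 299 = 12q_i, giving q_i = 299/12.
Total output Q = 299/4, so price P = 317 - 3·(299/4) = 371/4.

92.75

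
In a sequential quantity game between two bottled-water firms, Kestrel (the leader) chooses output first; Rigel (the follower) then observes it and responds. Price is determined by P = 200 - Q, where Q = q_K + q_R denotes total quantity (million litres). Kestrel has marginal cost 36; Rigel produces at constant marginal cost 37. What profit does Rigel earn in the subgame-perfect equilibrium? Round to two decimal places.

1620.06

Solve by backward induction. Given q_K, the follower Rigel maximises π_R = (200 - q_K - q_R)q_R - 37q_R.
Setting the follower's marginal profit to zero, 163 - q_K - 2q_R = 0, i.e. q_R = (163 - q_K)/2.
The leader anticipates this reaction. Substituting into P = 200 - Q gives P = 237/2 - (1/2)q_K, so π_K = (237/2 - (1/2)q_K)q_K - 36q_K.
Leader FOC: 165/2 - q_K = 0, so q_K = 165/2.
Then q_R = (163 - 165/2)/2 = 161/4.
Price P = 200 - 491/4 = 309/4.
Rigel's profit: (309/4 - 37)·(161/4) = 1620.0625.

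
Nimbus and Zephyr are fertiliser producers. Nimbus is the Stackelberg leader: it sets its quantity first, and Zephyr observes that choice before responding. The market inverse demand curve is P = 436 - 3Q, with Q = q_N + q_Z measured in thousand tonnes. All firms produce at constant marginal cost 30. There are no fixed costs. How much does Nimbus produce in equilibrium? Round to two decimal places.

The follower Zephyr best-responds to any q_N: π_Z = (436 - 3Q)q_Z - 30q_Z.
Setting the follower's marginal profit to zero, 406 - 3q_N - 6q_Z = 0, i.e. q_Z = (406 - 3q_N)/6.
Nimbus substitutes q_Z(q_N) into its own profit: π_N = q_N(436 - 3q_N - (406 - 3q_N)/2) - 30q_N = (233 - (3/2)q_N)q_N - 30q_N.
Leader FOC: 203 - 3q_N = 0, so q_N = 203/3.
Then q_Z = (406 - 3·(203/3))/6 = 203/6.

67.67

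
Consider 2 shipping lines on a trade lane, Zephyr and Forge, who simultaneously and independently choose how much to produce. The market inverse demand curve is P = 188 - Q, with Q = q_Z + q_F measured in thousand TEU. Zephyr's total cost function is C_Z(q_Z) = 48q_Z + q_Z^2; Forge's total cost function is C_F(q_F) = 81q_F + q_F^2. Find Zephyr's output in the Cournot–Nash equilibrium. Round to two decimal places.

Zephyr's profit: π_Z = (188 - Q)q_Z - (48q_Z + q_Z²). Setting ∂π_Z/∂q_Z = 0: 140 - 4q_Z - (q_F) = 0.
Forge's profit: π_F = (188 - Q)q_F - (81q_F + q_F²). Setting ∂π_F/∂q_F = 0: 107 - 4q_F - (q_Z) = 0.
Rearranging gives the reaction functions q_Z = (140 - q_F)/4 and q_F = (107 - q_Z)/4.
Solving the pair: q_Z = 151/5, q_F = 96/5.

30.20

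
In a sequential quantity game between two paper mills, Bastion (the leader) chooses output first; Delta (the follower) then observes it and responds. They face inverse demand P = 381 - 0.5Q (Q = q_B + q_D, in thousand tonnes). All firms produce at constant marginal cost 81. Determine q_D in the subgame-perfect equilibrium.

150

The follower Delta best-responds to any q_B: π_D = (381 - 0.5Q)q_D - 81q_D.
∂π_D/∂q_D = 300 - (1/2)q_B - q_D = 0 gives the reaction function q_D = (300 - (1/2)q_B).
The leader anticipates this reaction. Substituting into P = 381 - 0.5Q gives P = 231 - (1/4)q_B, so π_B = (231 - (1/4)q_B)q_B - 81q_B.
Maximising: ∂π_B/∂q_B = 150 - (1/2)q_B = 0, giving q_B = 300.
Then q_D = (300 - (1/2)·300) = 150.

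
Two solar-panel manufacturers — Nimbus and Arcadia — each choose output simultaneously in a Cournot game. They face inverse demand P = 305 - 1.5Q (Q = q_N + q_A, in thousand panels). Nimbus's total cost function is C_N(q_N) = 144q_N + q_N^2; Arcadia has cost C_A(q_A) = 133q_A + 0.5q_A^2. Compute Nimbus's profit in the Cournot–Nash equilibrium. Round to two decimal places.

1182.27

Nimbus's profit: π_N = (305 - 1.5Q)q_N - (144q_N + q_N²). Setting ∂π_N/∂q_N = 0: 161 - 5q_N - (3/2)(q_A) = 0.
Arcadia's profit: π_A = (305 - 1.5Q)q_A - (133q_A + (1/2)q_A²). Setting ∂π_A/∂q_A = 0: 172 - 4q_A - (3/2)(q_N) = 0.
So q_N = (161 - (3/2)q_A)/5 and q_A = (172 - (3/2)q_N)/4.
Substituting one into the other gives q_N = 1544/71 and q_A = 34.8451.
Price P = 305 - (3/2)·56.5915 = 220.1127.
Nimbus's profit: 220.1127·(1544/71) - 144·(1544/71) - (1544/71)² = 1182.2734.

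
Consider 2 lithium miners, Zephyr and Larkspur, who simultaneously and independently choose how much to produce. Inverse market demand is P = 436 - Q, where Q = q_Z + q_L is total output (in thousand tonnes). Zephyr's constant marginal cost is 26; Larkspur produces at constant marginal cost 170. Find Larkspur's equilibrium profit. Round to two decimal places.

1653.78

Zephyr's profit: π_Z = (436 - Q)q_Z - (26q_Z). Setting ∂π_Z/∂q_Z = 0: 410 - 2q_Z - (q_L) = 0.
Larkspur's profit: π_L = (436 - Q)q_L - (170q_L). Setting ∂π_L/∂q_L = 0: 266 - 2q_L - (q_Z) = 0.
Best responses: q_Z = (410 - q_L)/2, q_L = (266 - q_Z)/2.
Solving the pair: q_Z = 554/3, q_L = 122/3.
Price P = 436 - 676/3 = 632/3.
Larkspur's profit: (632/3 - 170)·(122/3) = 1653.7778.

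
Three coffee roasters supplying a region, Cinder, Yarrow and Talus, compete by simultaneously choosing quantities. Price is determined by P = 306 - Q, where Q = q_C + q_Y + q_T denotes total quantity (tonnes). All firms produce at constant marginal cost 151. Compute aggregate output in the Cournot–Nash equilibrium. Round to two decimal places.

A representative firm's profit is π_i = q_i(306 - Q) - 151q_i.
First-order condition (treating rivals' output as given): 155 - 2q_i - Σ_{j≠i} q_j = 0.
With identical firms every q_j equals q_i, so Σ_{j≠i} q_j = 2q_i and 155 = 4q_i, giving q_i = 155/4.
Total output Q = 155/4 + 155/4 + 155/4 = 465/4.

116.25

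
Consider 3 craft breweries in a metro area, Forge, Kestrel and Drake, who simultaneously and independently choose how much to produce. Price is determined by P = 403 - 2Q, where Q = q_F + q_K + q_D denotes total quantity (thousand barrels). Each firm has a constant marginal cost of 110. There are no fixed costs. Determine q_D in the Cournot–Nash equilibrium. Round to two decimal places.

Each firm earns π_i = (403 - 2Q)q_i - 110q_i.
First-order condition (treating rivals' output as given): 293 - 4q_i - 2·Σ_{j≠i} q_j = 0.
By symmetry each firm produces the same amount; substituting Σ_{j≠i} q_j = 2q_i yields q_i = 293/8.

36.63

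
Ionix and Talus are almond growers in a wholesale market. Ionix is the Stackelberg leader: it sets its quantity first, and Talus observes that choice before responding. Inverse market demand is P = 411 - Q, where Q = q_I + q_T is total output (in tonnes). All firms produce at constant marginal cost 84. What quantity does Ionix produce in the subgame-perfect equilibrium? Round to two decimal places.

The follower Talus best-responds to any q_I: π_T = (411 - Q)q_T - 84q_T.
∂π_T/∂q_T = 327 - q_I - 2q_T = 0 gives the reaction function q_T = (327 - q_I)/2.
The leader anticipates this reaction. Substituting into P = 411 - Q gives P = 495/2 - (1/2)q_I, so π_I = (495/2 - (1/2)q_I)q_I - 84q_I.
The leader's first-order condition 327/2 - q_I = 0 yields q_I = 327/2.
Then q_T = (327 - 327/2)/2 = 327/4.

163.50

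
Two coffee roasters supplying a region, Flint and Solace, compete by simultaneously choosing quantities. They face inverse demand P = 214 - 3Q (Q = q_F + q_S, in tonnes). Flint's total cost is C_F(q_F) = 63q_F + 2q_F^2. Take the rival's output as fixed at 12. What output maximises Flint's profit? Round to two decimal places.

11.50

With the rival's output fixed at 12, Flint's profit is π_F = (214 - 3·12 - 3q_F)q_F - (63q_F + 2q_F²) = (178 - 3q_F)q_F - (63q_F + 2q_F²).
∂π_F/∂q_F = 115 - 10q_F = 0, so q_F = 23/2.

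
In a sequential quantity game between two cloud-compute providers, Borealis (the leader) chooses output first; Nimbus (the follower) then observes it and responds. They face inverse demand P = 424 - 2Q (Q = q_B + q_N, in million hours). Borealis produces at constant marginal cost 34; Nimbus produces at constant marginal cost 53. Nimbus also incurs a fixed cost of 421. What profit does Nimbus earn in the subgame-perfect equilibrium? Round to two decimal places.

3044.28

Solve by backward induction. Given q_B, the follower Nimbus maximises π_N = (424 - 2q_B - 2q_N)q_N - 53q_N.
∂π_N/∂q_N = 371 - 2q_B - 4q_N = 0 gives the reaction function q_N = (371 - 2q_B)/4.
The leader anticipates this reaction. Substituting into P = 424 - 2Q gives P = 477/2 - q_B, so π_B = (477/2 - q_B)q_B - 34q_B.
Maximising: ∂π_B/∂q_B = 409/2 - 2q_B = 0, giving q_B = 409/4.
Then q_N = (371 - 2·(409/4))/4 = 333/8.
Price P = 424 - 2·(1151/8) = 545/4.
Nimbus's profit: (545/4 - 53)·(333/8) - 421 = 3044.2813.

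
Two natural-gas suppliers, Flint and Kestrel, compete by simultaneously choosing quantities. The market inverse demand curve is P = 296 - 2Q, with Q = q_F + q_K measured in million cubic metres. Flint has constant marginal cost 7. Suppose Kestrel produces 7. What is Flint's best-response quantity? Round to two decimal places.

With the rival's output fixed at 7, Flint's profit is π_F = (296 - 2·7 - 2q_F)q_F - (7q_F) = (282 - 2q_F)q_F - (7q_F).
∂π_F/∂q_F = 275 - 4q_F = 0, so q_F = 275/4.

68.75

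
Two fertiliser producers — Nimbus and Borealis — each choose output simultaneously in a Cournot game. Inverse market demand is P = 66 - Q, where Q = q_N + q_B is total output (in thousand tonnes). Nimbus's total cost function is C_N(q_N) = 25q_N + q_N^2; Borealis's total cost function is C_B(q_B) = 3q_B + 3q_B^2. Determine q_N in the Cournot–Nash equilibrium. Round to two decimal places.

8.55

Nimbus's profit: π_N = (66 - Q)q_N - (25q_N + q_N²). Setting ∂π_N/∂q_N = 0: 41 - 4q_N - (q_B) = 0.
Borealis's first-order condition: 63 - 8q_B - (q_N) = 0.
Rearranging gives the reaction functions q_N = (41 - q_B)/4 and q_B = (63 - q_N)/8.
Solving the pair: q_N = 265/31, q_B = 211/31.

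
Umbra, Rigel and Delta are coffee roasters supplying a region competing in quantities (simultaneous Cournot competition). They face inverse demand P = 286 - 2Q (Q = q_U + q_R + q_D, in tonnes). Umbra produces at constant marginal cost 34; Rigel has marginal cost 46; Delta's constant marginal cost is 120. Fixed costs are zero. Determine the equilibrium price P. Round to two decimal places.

Umbra's profit: π_U = (286 - 2Q)q_U - (34q_U). Setting ∂π_U/∂q_U = 0: 252 - 4q_U - 2(q_R + q_D) = 0.
Rigel's profit: π_R = (286 - 2Q)q_R - (46q_R). Setting ∂π_R/∂q_R = 0: 240 - 4q_R - 2(q_U + q_D) = 0.
Delta's profit: π_D = (286 - 2Q)q_D - (120q_D). Setting ∂π_D/∂q_D = 0: 166 - 4q_D - 2(q_U + q_R) = 0.
Adding the 3 conditions: 658 − 4Q − 4Q = 0, i.e. Q = 329/4.
Back-substituting: q_U = (252 − 329/2)/2 = 175/4, q_R = (240 − 329/2)/2 = 151/4, q_D = (166 − 329/2)/2 = 3/4.
Total output Q = 329/4, so price P = 286 - 2·(329/4) = 243/2.

121.50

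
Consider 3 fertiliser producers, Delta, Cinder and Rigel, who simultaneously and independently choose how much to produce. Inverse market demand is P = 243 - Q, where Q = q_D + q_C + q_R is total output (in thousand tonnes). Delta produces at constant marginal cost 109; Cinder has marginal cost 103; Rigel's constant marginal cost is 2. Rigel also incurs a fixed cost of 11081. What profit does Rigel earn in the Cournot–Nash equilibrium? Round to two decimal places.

Delta's profit: π_D = (243 - Q)q_D - (109q_D). Setting ∂π_D/∂q_D = 0: 134 - 2q_D - (q_C + q_R) = 0.
Cinder's first-order condition: 140 - 2q_C - (q_D + q_R) = 0.
Rigel's first-order condition: 241 - 2q_R - (q_D + q_C) = 0.
Adding the 3 conditions: 515 − 2Q − 2Q = 0, i.e. Q = 515/4.
Back-substituting: q_D = (134 − 515/4) = 21/4, q_C = (140 − 515/4) = 45/4, q_R = (241 − 515/4) = 449/4.
Price P = 243 - 515/4 = 457/4.
Rigel's profit: (457/4 - 2)·(449/4) - 11081 = 1519.0625.

1519.06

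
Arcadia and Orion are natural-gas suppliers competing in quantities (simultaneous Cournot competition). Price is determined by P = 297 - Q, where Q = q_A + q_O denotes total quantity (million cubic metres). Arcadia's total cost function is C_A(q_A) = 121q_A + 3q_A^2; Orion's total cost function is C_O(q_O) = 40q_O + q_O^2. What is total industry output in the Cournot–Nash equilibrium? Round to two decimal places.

Arcadia's profit: π_A = (297 - Q)q_A - (121q_A + 3q_A²). Setting ∂π_A/∂q_A = 0: 176 - 8q_A - (q_O) = 0.
Orion's profit: π_O = (297 - Q)q_O - (40q_O + q_O²). Setting ∂π_O/∂q_O = 0: 257 - 4q_O - (q_A) = 0.
Best responses: q_A = (176 - q_O)/8, q_O = (257 - q_A)/4.
Substituting one into the other gives q_A = 447/31 and q_O = 1880/31.
Total output Q = 447/31 + 1880/31 = 75.0645.

75.06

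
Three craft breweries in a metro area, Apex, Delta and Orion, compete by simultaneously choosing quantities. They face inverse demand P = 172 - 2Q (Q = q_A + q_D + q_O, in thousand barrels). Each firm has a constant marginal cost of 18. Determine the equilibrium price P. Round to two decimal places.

56.50

Each firm earns π_i = (172 - 2Q)q_i - 18q_i.
Setting ∂π_i/∂q_i = 0 with rivals' quantities fixed: 154 - 4q_i - 2·Σ_{j≠i} q_j = 0.
With identical firms every q_j equals q_i, so Σ_{j≠i} q_j = 2q_i and 154 = 8q_i, giving q_i = 77/4.
Total output Q = 231/4, so price P = 172 - 2·(231/4) = 113/2.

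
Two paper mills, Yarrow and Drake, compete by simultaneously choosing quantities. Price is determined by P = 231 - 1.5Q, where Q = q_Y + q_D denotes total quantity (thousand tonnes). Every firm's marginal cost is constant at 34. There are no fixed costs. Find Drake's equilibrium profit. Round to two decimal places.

Each firm earns π_i = (231 - 1.5Q)q_i - 34q_i.
First-order condition (treating rivals' output as given): 197 - 3q_i - (3/2)q_j = 0.
With identical firms every q_j equals q_i, so q_j = q_i and 197 = (9/2)q_i, giving q_i = 394/9.
Price P = 231 - (3/2)·(788/9) = 299/3.
Drake's profit: (299/3 - 34)·(394/9) = 2874.7407.

2874.74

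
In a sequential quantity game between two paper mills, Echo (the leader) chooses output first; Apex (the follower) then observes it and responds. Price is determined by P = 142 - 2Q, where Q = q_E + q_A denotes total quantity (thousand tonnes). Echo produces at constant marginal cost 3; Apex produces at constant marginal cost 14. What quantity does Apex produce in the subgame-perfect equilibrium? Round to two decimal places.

13.25

The follower Apex best-responds to any q_E: π_A = (142 - 2Q)q_A - 14q_A.
∂π_A/∂q_A = 128 - 2q_E - 4q_A = 0 gives the reaction function q_A = (128 - 2q_E)/4.
The leader anticipates this reaction. Substituting into P = 142 - 2Q gives P = 78 - q_E, so π_E = (78 - q_E)q_E - 3q_E.
Leader FOC: 75 - 2q_E = 0, so q_E = 75/2.
Then q_A = (128 - 2·(75/2))/4 = 53/4.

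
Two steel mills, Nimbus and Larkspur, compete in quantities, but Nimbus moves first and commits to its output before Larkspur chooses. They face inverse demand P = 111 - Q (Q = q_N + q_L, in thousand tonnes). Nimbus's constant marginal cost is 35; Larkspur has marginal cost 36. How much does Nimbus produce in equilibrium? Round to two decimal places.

The follower Larkspur best-responds to any q_N: π_L = (111 - Q)q_L - 36q_L.
Follower FOC: 75 - q_N - 2q_L = 0, so q_L(q_N) = (75 - q_N)/2.
Nimbus substitutes q_L(q_N) into its own profit: π_N = q_N(111 - q_N - (75 - q_N)/2) - 35q_N = (147/2 - (1/2)q_N)q_N - 35q_N.
The leader's first-order condition 77/2 - q_N = 0 yields q_N = 77/2.
Then q_L = (75 - 77/2)/2 = 73/4.

38.50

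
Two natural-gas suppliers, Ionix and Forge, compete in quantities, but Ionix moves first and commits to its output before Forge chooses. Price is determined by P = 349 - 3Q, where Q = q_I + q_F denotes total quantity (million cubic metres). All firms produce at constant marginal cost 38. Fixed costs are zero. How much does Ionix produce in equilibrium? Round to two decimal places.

Solve by backward induction. Given q_I, the follower Forge maximises π_F = (349 - 3q_I - 3q_F)q_F - 38q_F.
Setting the follower's marginal profit to zero, 311 - 3q_I - 6q_F = 0, i.e. q_F = (311 - 3q_I)/6.
The leader anticipates this reaction. Substituting into P = 349 - 3Q gives P = 387/2 - (3/2)q_I, so π_I = (387/2 - (3/2)q_I)q_I - 38q_I.
Leader FOC: 311/2 - 3q_I = 0, so q_I = 311/6.
Then q_F = (311 - 3·(311/6))/6 = 311/12.

51.83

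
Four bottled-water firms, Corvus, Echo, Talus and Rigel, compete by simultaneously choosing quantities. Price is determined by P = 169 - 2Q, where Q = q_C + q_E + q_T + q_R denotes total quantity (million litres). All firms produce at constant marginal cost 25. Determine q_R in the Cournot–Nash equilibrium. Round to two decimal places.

14.40

A representative firm's profit is π_i = q_i(169 - 2Q) - 25q_i.
First-order condition (treating rivals' output as given): 144 - 4q_i - 2·Σ_{j≠i} q_j = 0.
By symmetry each firm produces the same amount; substituting Σ_{j≠i} q_j = 3q_i yields q_i = 144/10 = 72/5.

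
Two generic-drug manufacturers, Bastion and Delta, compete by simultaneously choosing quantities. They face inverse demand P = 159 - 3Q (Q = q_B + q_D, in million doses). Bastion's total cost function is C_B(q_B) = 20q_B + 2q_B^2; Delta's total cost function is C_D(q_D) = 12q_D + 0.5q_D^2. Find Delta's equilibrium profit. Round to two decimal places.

1042.95

Bastion's profit: π_B = (159 - 3Q)q_B - (20q_B + 2q_B²). Setting ∂π_B/∂q_B = 0: 139 - 10q_B - 3(q_D) = 0.
Delta's first-order condition: 147 - 7q_D - 3(q_B) = 0.
So q_B = (139 - 3q_D)/10 and q_D = (147 - 3q_B)/7.
Substituting one into the other gives q_B = 532/61 and q_D = 1053/61.
Price P = 159 - 3·(1585/61) = 81.0492.
Delta's profit: 81.0492·(1053/61) - 12·(1053/61) - (1/2)(1053/61)² = 1042.9539.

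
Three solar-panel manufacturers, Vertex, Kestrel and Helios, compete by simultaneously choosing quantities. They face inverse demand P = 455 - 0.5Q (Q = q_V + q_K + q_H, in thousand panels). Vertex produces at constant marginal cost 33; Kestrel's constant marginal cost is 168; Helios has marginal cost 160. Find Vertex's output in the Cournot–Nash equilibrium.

342

Vertex's profit: π_V = (455 - 0.5Q)q_V - (33q_V). Setting ∂π_V/∂q_V = 0: 422 - q_V - (1/2)(q_K + q_H) = 0.
Kestrel's profit: π_K = (455 - 0.5Q)q_K - (168q_K). Setting ∂π_K/∂q_K = 0: 287 - q_K - (1/2)(q_V + q_H) = 0.
Helios's profit: π_H = (455 - 0.5Q)q_H - (160q_H). Setting ∂π_H/∂q_H = 0: 295 - q_H - (1/2)(q_V + q_K) = 0.
Adding the 3 conditions: 1004 − Q − Q = 0, i.e. Q = 502.
Back-substituting: q_V = (422 − 251)/(1/2) = 342, q_K = (287 − 251)/(1/2) = 72, q_H = (295 − 251)/(1/2) = 88.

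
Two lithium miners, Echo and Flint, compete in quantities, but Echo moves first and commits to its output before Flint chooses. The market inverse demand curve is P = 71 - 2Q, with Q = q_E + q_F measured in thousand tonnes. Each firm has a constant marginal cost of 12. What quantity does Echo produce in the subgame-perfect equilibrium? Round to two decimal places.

Solve by backward induction. Given q_E, the follower Flint maximises π_F = (71 - 2q_E - 2q_F)q_F - 12q_F.
∂π_F/∂q_F = 59 - 2q_E - 4q_F = 0 gives the reaction function q_F = (59 - 2q_E)/4.
The leader anticipates this reaction. Substituting into P = 71 - 2Q gives P = 83/2 - q_E, so π_E = (83/2 - q_E)q_E - 12q_E.
Maximising: ∂π_E/∂q_E = 59/2 - 2q_E = 0, giving q_E = 59/4.
Then q_F = (59 - 2·(59/4))/4 = 59/8.

14.75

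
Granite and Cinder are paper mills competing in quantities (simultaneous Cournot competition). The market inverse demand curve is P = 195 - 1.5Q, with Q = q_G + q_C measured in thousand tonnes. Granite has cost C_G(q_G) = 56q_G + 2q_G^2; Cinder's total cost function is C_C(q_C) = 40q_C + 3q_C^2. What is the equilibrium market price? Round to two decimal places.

148.21

Granite's profit: π_G = (195 - 1.5Q)q_G - (56q_G + 2q_G²). Setting ∂π_G/∂q_G = 0: 139 - 7q_G - (3/2)(q_C) = 0.
Cinder's profit: π_C = (195 - 1.5Q)q_C - (40q_C + 3q_C²). Setting ∂π_C/∂q_C = 0: 155 - 9q_C - (3/2)(q_G) = 0.
So q_G = (139 - (3/2)q_C)/7 and q_C = (155 - (3/2)q_G)/9.
Solving the pair: q_G = 1358/81, q_C = 14.4280.
Total output Q = 31.1934, so price P = 195 - (3/2)·31.1934 = 148.2099.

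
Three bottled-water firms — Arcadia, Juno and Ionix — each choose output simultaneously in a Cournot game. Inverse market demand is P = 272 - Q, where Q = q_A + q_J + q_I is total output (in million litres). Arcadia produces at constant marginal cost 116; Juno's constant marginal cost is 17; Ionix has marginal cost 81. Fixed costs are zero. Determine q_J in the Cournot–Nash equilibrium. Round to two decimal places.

Arcadia's profit: π_A = (272 - Q)q_A - (116q_A). Setting ∂π_A/∂q_A = 0: 156 - 2q_A - (q_J + q_I) = 0.
Juno's profit: π_J = (272 - Q)q_J - (17q_J). Setting ∂π_J/∂q_J = 0: 255 - 2q_J - (q_A + q_I) = 0.
Ionix's profit: π_I = (272 - Q)q_I - (81q_I). Setting ∂π_I/∂q_I = 0: 191 - 2q_I - (q_A + q_J) = 0.
Adding the 3 first-order conditions: 602 − 4Q = 0, so Q = 301/2.
Back-substituting: q_A = (156 − 301/2) = 11/2, q_J = (255 − 301/2) = 209/2, q_I = (191 − 301/2) = 81/2.

104.50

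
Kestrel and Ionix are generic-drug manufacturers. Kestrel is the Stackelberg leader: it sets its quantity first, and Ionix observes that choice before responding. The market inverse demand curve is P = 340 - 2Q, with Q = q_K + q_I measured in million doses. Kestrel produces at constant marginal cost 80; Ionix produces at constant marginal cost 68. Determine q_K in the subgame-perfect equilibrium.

62

The follower Ionix best-responds to any q_K: π_I = (340 - 2Q)q_I - 68q_I.
Follower FOC: 272 - 2q_K - 4q_I = 0, so q_I(q_K) = (272 - 2q_K)/4.
The leader anticipates this reaction. Substituting into P = 340 - 2Q gives P = 204 - q_K, so π_K = (204 - q_K)q_K - 80q_K.
Maximising: ∂π_K/∂q_K = 124 - 2q_K = 0, giving q_K = 62.
Then q_I = (272 - 2·62)/4 = 37.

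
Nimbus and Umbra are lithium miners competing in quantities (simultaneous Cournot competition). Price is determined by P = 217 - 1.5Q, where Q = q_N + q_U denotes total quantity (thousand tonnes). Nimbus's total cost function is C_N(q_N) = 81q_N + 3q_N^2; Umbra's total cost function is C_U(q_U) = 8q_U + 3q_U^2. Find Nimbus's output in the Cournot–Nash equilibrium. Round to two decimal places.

Nimbus's profit: π_N = (217 - 1.5Q)q_N - (81q_N + 3q_N²). Setting ∂π_N/∂q_N = 0: 136 - 9q_N - (3/2)(q_U) = 0.
Umbra's first-order condition: 209 - 9q_U - (3/2)(q_N) = 0.
Rearranging gives the reaction functions q_N = (136 - (3/2)q_U)/9 and q_U = (209 - (3/2)q_N)/9.
Substituting one into the other gives q_N = 1214/105 and q_U = 21.2952.

11.56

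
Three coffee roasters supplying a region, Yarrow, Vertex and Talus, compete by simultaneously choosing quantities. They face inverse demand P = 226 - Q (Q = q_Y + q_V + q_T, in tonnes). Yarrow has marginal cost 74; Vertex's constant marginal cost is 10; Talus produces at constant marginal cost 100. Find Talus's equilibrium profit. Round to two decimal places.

6.25

Yarrow's profit: π_Y = (226 - Q)q_Y - (74q_Y). Setting ∂π_Y/∂q_Y = 0: 152 - 2q_Y - (q_V + q_T) = 0.
Vertex's first-order condition: 216 - 2q_V - (q_Y + q_T) = 0.
Talus's first-order condition: 126 - 2q_T - (q_Y + q_V) = 0.
Summing all 3 equations gives 494 − 4Q = 0, hence Q = 247/2.
Back-substituting: q_Y = (152 − 247/2) = 57/2, q_V = (216 − 247/2) = 185/2, q_T = (126 − 247/2) = 5/2.
Price P = 226 - 247/2 = 205/2.
Talus's profit: (205/2 - 100)·(5/2) = 25/4.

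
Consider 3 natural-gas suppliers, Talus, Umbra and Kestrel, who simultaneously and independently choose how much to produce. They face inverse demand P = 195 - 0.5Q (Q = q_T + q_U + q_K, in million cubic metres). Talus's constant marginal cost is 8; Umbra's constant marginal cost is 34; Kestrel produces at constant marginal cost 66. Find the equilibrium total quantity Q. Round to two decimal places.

238.50

Talus's profit: π_T = (195 - 0.5Q)q_T - (8q_T). Setting ∂π_T/∂q_T = 0: 187 - q_T - (1/2)(q_U + q_K) = 0.
Umbra's first-order condition: 161 - q_U - (1/2)(q_T + q_K) = 0.
Kestrel's first-order condition: 129 - q_K - (1/2)(q_T + q_U) = 0.
Summing all 3 equations gives 477 − 2Q = 0, hence Q = 477/2.
Back-substituting: q_T = (187 − 477/4)/(1/2) = 271/2, q_U = (161 − 477/4)/(1/2) = 167/2, q_K = (129 − 477/4)/(1/2) = 39/2.
Total output Q = 271/2 + 167/2 + 39/2 = 477/2.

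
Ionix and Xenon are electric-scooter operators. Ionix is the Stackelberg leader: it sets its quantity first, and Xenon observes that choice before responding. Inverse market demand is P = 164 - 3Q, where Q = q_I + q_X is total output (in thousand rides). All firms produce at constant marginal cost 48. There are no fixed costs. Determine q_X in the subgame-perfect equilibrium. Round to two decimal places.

9.67

Solve by backward induction. Given q_I, the follower Xenon maximises π_X = (164 - 3q_I - 3q_X)q_X - 48q_X.
Setting the follower's marginal profit to zero, 116 - 3q_I - 6q_X = 0, i.e. q_X = (116 - 3q_I)/6.
The leader anticipates this reaction. Substituting into P = 164 - 3Q gives P = 106 - (3/2)q_I, so π_I = (106 - (3/2)q_I)q_I - 48q_I.
Maximising: ∂π_I/∂q_I = 58 - 3q_I = 0, giving q_I = 58/3.
Then q_X = (116 - 3·(58/3))/6 = 29/3.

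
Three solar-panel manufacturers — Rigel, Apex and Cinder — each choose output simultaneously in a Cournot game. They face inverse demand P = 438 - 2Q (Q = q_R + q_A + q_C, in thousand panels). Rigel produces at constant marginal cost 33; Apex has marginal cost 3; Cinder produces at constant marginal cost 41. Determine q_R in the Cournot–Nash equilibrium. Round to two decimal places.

47.88

Rigel's profit: π_R = (438 - 2Q)q_R - (33q_R). Setting ∂π_R/∂q_R = 0: 405 - 4q_R - 2(q_A + q_C) = 0.
Apex's first-order condition: 435 - 4q_A - 2(q_R + q_C) = 0.
Cinder's first-order condition: 397 - 4q_C - 2(q_R + q_A) = 0.
Adding the 3 first-order conditions: 1237 − 8Q = 0, so Q = 1237/8.
Back-substituting: q_R = (405 − 1237/4)/2 = 383/8, q_A = (435 − 1237/4)/2 = 503/8, q_C = (397 − 1237/4)/2 = 351/8.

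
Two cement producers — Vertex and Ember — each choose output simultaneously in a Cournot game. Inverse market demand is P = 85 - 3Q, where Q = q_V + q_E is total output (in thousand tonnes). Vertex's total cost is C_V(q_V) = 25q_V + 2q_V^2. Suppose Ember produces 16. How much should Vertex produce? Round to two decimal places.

1.20

With the rival's output fixed at 16, Vertex's profit is π_V = (85 - 3·16 - 3q_V)q_V - (25q_V + 2q_V²) = (37 - 3q_V)q_V - (25q_V + 2q_V²).
∂π_V/∂q_V = 12 - 10q_V = 0, so q_V = 6/5.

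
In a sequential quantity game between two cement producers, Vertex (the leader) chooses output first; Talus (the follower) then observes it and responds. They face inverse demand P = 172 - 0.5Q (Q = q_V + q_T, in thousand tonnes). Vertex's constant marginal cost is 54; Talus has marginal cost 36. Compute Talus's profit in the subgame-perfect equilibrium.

Solve by backward induction. Given q_V, the follower Talus maximises π_T = (172 - (1/2)q_V - (1/2)q_T)q_T - 36q_T.
Follower FOC: 136 - (1/2)q_V - q_T = 0, so q_T(q_V) = (136 - (1/2)q_V).
The leader anticipates this reaction. Substituting into P = 172 - 0.5Q gives P = 104 - (1/4)q_V, so π_V = (104 - (1/4)q_V)q_V - 54q_V.
Maximising: ∂π_V/∂q_V = 50 - (1/2)q_V = 0, giving q_V = 100.
Then q_T = (136 - (1/2)·100) = 86.
Price P = 172 - (1/2)·186 = 79.
Talus's profit: (79 - 36)·86 = 3698.

3698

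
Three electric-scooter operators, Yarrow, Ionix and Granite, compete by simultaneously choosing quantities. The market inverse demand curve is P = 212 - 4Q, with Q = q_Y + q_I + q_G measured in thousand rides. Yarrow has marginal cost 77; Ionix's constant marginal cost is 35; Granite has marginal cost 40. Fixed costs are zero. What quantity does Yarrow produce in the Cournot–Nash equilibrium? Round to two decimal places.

3.50

Yarrow's profit: π_Y = (212 - 4Q)q_Y - (77q_Y). Setting ∂π_Y/∂q_Y = 0: 135 - 8q_Y - 4(q_I + q_G) = 0.
Ionix's first-order condition: 177 - 8q_I - 4(q_Y + q_G) = 0.
Granite's first-order condition: 172 - 8q_G - 4(q_Y + q_I) = 0.
Adding the 3 conditions: 484 − 8Q − 8Q = 0, i.e. Q = 121/4.
Back-substituting: q_Y = (135 − 121)/4 = 7/2, q_I = (177 − 121)/4 = 14, q_G = (172 − 121)/4 = 51/4.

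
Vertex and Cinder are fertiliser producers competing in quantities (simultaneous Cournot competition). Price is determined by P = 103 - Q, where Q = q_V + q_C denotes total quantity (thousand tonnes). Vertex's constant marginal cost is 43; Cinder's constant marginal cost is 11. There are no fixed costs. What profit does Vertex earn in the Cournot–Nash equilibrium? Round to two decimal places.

Vertex's profit: π_V = (103 - Q)q_V - (43q_V). Setting ∂π_V/∂q_V = 0: 60 - 2q_V - (q_C) = 0.
Cinder's profit: π_C = (103 - Q)q_C - (11q_C). Setting ∂π_C/∂q_C = 0: 92 - 2q_C - (q_V) = 0.
Rearranging gives the reaction functions q_V = (60 - q_C)/2 and q_C = (92 - q_V)/2.
Solving the pair: q_V = 28/3, q_C = 124/3.
Price P = 103 - 152/3 = 157/3.
Vertex's profit: (157/3 - 43)·(28/3) = 784/9.

87.11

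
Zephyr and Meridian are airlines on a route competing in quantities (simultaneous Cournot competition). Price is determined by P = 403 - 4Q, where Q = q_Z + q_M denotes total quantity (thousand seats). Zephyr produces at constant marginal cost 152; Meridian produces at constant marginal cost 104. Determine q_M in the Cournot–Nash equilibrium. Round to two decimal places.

Zephyr's profit: π_Z = (403 - 4Q)q_Z - (152q_Z). Setting ∂π_Z/∂q_Z = 0: 251 - 8q_Z - 4(q_M) = 0.
Meridian's profit: π_M = (403 - 4Q)q_M - (104q_M). Setting ∂π_M/∂q_M = 0: 299 - 8q_M - 4(q_Z) = 0.
Rearranging gives the reaction functions q_Z = (251 - 4q_M)/8 and q_M = (299 - 4q_Z)/8.
Solving the pair: q_Z = 203/12, q_M = 347/12.

28.92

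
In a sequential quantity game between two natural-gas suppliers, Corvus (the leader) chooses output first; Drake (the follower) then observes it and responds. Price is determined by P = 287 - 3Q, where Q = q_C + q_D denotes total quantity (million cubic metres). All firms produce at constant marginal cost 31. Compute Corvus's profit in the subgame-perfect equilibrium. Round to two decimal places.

Solve by backward induction. Given q_C, the follower Drake maximises π_D = (287 - 3q_C - 3q_D)q_D - 31q_D.
Follower FOC: 256 - 3q_C - 6q_D = 0, so q_D(q_C) = (256 - 3q_C)/6.
The leader anticipates this reaction. Substituting into P = 287 - 3Q gives P = 159 - (3/2)q_C, so π_C = (159 - (3/2)q_C)q_C - 31q_C.
Leader FOC: 128 - 3q_C = 0, so q_C = 128/3.
Then q_D = (256 - 3·(128/3))/6 = 64/3.
Price P = 287 - 3·64 = 95.
Corvus's profit: (95 - 31)·(128/3) = 2730.6667.

2730.67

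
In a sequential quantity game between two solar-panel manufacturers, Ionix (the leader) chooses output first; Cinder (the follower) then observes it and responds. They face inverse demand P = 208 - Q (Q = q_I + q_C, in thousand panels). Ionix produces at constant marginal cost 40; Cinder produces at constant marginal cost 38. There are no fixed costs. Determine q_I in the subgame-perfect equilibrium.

83

Solve by backward induction. Given q_I, the follower Cinder maximises π_C = (208 - q_I - q_C)q_C - 38q_C.
Setting the follower's marginal profit to zero, 170 - q_I - 2q_C = 0, i.e. q_C = (170 - q_I)/2.
The leader anticipates this reaction. Substituting into P = 208 - Q gives P = 123 - (1/2)q_I, so π_I = (123 - (1/2)q_I)q_I - 40q_I.
The leader's first-order condition 83 - q_I = 0 yields q_I = 83.
Then q_C = (170 - 83)/2 = 87/2.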